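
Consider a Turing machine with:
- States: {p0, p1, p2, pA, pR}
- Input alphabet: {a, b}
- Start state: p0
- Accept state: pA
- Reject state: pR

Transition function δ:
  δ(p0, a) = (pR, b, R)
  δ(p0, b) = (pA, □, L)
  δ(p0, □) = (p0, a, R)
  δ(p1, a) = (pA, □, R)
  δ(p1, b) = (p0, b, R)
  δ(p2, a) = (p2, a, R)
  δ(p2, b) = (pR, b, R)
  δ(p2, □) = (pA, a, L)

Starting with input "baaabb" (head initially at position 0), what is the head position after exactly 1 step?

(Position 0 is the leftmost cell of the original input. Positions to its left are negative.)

Execution trace (head position shown):
Step 0: [p0]baaabb  (head at position 0)
Step 1: move left → [pA]□□aaabb  (head at position -1)

After 1 step, the head is at position -1.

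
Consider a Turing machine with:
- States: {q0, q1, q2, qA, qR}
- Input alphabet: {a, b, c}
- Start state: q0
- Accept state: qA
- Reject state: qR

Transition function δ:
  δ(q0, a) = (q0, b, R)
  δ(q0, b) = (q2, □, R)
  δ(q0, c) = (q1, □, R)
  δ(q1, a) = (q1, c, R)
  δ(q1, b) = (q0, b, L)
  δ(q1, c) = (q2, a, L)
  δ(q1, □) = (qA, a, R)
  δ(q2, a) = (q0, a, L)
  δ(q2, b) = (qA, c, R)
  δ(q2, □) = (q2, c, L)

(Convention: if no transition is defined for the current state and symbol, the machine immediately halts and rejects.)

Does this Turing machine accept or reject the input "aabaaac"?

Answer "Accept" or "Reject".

Execution trace:
Initial: [q0]aabaaac
Step 1: δ(q0, a) = (q0, b, R) → b[q0]abaaac
Step 2: δ(q0, a) = (q0, b, R) → bb[q0]baaac
Step 3: δ(q0, b) = (q2, □, R) → bb□[q2]aaac
Step 4: δ(q2, a) = (q0, a, L) → bb[q0]□aaac

No transition is defined for δ(q0, □). By convention the machine halts and rejects.

Answer: Reject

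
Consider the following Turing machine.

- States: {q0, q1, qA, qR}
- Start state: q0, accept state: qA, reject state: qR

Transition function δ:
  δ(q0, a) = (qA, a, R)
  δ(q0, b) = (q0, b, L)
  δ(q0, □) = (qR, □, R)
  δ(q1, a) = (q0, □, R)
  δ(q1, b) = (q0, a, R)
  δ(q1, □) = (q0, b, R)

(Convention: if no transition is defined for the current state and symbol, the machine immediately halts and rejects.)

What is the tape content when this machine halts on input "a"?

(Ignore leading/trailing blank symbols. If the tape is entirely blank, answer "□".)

Execution trace:
Initial: [q0]a
Step 1: δ(q0, a) = (qA, a, R) → a[qA]□

The machine reaches the accept state qA and halts.

Final tape (ignoring leading/trailing blanks): a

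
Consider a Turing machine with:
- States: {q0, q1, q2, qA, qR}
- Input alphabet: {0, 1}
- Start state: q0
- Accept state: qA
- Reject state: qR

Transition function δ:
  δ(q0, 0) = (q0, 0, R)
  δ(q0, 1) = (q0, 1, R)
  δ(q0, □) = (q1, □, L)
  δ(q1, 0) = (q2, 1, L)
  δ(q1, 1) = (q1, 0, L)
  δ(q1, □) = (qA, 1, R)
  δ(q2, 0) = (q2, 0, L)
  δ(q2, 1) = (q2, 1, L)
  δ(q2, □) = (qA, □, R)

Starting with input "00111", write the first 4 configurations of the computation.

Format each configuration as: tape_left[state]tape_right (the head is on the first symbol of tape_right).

Transitions applied:
Step 1: δ(q0, 0) = (q0, 0, R)
Step 2: δ(q0, 0) = (q0, 0, R)
Step 3: δ(q0, 1) = (q0, 1, R)

The first 4 configurations are:
[q0]00111 ⊢ 0[q0]0111 ⊢ 00[q0]111 ⊢ 001[q0]11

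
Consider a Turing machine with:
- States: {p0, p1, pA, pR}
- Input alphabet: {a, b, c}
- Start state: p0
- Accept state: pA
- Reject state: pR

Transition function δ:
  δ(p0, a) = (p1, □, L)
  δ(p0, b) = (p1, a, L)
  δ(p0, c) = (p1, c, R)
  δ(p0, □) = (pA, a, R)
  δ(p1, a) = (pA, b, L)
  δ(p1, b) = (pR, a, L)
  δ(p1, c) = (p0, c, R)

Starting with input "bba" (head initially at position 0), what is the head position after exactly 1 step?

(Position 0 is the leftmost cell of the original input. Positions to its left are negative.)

Execution trace (head position shown):
Step 0: [p0]bba  (head at position 0)
Step 1: move left → [p1]□aba  (head at position -1)

After 1 step, the head is at position -1.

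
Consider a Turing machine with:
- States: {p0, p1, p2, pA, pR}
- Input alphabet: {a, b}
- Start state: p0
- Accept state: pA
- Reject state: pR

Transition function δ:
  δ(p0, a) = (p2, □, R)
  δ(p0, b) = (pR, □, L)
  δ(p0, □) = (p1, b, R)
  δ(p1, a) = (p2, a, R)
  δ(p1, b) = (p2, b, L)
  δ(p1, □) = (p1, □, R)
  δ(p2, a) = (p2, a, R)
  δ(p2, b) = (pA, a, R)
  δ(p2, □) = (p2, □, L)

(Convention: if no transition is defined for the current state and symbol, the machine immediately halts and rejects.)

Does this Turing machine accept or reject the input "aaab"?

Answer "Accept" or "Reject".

Execution trace:
Initial: [p0]aaab
Step 1: δ(p0, a) = (p2, □, R) → □[p2]aab
Step 2: δ(p2, a) = (p2, a, R) → □a[p2]ab
Step 3: δ(p2, a) = (p2, a, R) → □aa[p2]b
Step 4: δ(p2, b) = (pA, a, R) → □aaa[pA]□

The machine reaches the accept state pA and halts.

Answer: Accept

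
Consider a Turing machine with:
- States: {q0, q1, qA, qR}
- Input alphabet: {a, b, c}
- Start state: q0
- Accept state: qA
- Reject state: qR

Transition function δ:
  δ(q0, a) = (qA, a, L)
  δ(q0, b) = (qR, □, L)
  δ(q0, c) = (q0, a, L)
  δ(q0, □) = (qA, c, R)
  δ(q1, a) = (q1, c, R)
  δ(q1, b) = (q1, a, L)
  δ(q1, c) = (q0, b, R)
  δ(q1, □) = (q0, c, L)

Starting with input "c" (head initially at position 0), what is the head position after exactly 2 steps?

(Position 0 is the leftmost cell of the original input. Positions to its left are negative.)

Execution trace (head position shown):
Step 0: [q0]c  (head at position 0)
Step 1: move left → [q0]□a  (head at position -1)
Step 2: move right → c[qA]a  (head at position 0)

After 2 steps, the head is at position 0.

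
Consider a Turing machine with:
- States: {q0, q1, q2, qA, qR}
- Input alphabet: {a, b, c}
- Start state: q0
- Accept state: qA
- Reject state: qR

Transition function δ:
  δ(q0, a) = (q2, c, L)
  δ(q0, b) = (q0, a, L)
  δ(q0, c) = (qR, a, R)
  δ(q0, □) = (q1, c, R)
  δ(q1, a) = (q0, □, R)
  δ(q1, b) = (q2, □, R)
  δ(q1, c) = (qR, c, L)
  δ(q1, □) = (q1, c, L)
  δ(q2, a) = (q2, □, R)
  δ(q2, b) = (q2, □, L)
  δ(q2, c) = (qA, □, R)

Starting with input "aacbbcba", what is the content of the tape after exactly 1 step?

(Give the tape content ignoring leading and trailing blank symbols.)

Execution trace:
Initial: [q0]aacbbcba
Step 1: δ(q0, a) = (q2, c, L) → [q2]□cacbbcba

No transition is defined for δ(q2, □). By convention the machine halts and rejects.

After 1 step, the tape (ignoring leading/trailing blanks) is: cacbbcba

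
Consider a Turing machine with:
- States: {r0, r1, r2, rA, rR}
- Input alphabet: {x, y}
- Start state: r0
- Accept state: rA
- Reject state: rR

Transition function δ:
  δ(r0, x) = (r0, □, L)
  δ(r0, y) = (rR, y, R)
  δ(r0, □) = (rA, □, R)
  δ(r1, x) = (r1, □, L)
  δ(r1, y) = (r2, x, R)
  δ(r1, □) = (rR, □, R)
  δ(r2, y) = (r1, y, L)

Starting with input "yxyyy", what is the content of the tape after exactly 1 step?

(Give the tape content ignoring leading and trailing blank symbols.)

Execution trace:
Initial: [r0]yxyyy
Step 1: δ(r0, y) = (rR, y, R) → y[rR]xyyy

The machine reaches the reject state rR and halts.

After 1 step, the tape (ignoring leading/trailing blanks) is: yxyyy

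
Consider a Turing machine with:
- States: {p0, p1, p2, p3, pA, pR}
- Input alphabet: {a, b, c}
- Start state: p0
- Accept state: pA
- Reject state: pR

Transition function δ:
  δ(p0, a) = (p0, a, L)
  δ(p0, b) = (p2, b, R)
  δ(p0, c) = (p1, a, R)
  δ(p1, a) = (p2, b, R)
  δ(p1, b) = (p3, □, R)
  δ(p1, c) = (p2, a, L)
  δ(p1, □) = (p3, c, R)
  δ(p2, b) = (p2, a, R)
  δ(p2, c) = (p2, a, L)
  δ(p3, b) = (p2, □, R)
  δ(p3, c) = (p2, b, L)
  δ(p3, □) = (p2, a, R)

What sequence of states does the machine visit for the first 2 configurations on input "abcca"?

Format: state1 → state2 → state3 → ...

Execution trace:
Initial: [p0]abcca
Step 1: δ(p0, a) = (p0, a, L) → [p0]□abcca

No transition is defined for δ(p0, □). By convention the machine halts and rejects.

State sequence: p0 → p0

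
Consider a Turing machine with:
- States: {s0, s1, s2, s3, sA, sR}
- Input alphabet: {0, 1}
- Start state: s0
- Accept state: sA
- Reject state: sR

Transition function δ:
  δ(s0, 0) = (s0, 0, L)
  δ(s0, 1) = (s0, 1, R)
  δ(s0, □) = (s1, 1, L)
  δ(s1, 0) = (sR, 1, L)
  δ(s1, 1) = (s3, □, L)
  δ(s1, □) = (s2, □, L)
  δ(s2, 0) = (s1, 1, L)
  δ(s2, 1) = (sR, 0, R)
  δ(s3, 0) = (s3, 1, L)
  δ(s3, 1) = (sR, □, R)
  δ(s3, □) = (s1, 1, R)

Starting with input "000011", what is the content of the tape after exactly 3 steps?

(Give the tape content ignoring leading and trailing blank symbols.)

Execution trace:
Initial: [s0]000011
Step 1: δ(s0, 0) = (s0, 0, L) → [s0]□000011
Step 2: δ(s0, □) = (s1, 1, L) → [s1]□1000011
Step 3: δ(s1, □) = (s2, □, L) → [s2]□□1000011

No transition is defined for δ(s2, □). By convention the machine halts and rejects.

After 3 steps, the tape (ignoring leading/trailing blanks) is: 1000011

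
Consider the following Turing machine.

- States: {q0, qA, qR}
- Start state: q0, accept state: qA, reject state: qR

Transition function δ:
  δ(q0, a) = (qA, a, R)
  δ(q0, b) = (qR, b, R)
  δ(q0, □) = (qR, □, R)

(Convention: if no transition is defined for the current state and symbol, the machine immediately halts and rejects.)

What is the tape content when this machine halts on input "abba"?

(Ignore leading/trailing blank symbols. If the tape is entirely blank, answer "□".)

Execution trace:
Initial: [q0]abba
Step 1: δ(q0, a) = (qA, a, R) → a[qA]bba

The machine reaches the accept state qA and halts.

Final tape (ignoring leading/trailing blanks): abba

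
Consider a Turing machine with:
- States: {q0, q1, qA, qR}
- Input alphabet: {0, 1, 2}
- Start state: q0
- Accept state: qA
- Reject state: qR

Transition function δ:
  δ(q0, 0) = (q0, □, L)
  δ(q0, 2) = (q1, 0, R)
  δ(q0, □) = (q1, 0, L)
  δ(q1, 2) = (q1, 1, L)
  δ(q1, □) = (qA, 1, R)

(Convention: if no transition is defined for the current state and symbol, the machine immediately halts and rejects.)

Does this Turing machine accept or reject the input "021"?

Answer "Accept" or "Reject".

Execution trace:
Initial: [q0]021
Step 1: δ(q0, 0) = (q0, □, L) → [q0]□□21
Step 2: δ(q0, □) = (q1, 0, L) → [q1]□0□21
Step 3: δ(q1, □) = (qA, 1, R) → 1[qA]0□21

The machine reaches the accept state qA and halts.

Answer: Accept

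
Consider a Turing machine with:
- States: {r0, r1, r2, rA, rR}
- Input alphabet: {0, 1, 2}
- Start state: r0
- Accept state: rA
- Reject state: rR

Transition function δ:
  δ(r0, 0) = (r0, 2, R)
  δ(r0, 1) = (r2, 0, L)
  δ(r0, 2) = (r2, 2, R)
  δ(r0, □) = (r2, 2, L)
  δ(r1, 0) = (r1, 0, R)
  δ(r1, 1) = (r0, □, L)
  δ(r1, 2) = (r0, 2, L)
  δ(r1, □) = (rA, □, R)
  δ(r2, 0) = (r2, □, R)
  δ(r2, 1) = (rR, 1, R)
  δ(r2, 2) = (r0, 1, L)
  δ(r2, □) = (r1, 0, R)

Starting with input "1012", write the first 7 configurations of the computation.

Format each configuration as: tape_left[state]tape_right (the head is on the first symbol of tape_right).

Transitions applied:
Step 1: δ(r0, 1) = (r2, 0, L)
Step 2: δ(r2, □) = (r1, 0, R)
Step 3: δ(r1, 0) = (r1, 0, R)
Step 4: δ(r1, 0) = (r1, 0, R)
Step 5: δ(r1, 1) = (r0, □, L)
Step 6: δ(r0, 0) = (r0, 2, R)

The first 7 configurations are:
[r0]1012 ⊢ [r2]□0012 ⊢ 0[r1]0012 ⊢ 00[r1]012 ⊢ 000[r1]12 ⊢ 00[r0]0□2 ⊢ 002[r0]□2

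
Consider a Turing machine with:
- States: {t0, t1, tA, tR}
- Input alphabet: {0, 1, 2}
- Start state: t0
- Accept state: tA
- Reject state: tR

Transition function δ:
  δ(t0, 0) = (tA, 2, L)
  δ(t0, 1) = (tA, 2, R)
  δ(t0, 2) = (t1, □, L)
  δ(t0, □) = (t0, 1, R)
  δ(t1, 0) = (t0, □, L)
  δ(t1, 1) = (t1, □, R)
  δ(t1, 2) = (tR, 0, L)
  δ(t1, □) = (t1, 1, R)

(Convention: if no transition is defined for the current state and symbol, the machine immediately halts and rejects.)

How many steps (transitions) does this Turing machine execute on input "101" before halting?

Execution trace:
Initial: [t0]101
Step 1: δ(t0, 1) = (tA, 2, R) → 2[tA]01

The machine reaches the accept state tA and halts.

The machine executed 1 step before halting.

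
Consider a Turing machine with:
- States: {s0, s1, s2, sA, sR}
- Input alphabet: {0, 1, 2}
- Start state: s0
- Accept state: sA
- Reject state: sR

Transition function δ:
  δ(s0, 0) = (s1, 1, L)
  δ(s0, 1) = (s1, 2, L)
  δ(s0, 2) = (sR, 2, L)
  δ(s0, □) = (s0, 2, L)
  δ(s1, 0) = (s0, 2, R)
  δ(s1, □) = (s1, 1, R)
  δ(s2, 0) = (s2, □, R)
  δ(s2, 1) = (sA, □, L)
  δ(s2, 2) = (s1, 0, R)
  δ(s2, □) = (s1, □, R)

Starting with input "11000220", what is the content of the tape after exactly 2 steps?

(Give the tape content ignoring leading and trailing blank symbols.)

Execution trace:
Initial: [s0]11000220
Step 1: δ(s0, 1) = (s1, 2, L) → [s1]□21000220
Step 2: δ(s1, □) = (s1, 1, R) → 1[s1]21000220

No transition is defined for δ(s1, 2). By convention the machine halts and rejects.

After 2 steps, the tape (ignoring leading/trailing blanks) is: 121000220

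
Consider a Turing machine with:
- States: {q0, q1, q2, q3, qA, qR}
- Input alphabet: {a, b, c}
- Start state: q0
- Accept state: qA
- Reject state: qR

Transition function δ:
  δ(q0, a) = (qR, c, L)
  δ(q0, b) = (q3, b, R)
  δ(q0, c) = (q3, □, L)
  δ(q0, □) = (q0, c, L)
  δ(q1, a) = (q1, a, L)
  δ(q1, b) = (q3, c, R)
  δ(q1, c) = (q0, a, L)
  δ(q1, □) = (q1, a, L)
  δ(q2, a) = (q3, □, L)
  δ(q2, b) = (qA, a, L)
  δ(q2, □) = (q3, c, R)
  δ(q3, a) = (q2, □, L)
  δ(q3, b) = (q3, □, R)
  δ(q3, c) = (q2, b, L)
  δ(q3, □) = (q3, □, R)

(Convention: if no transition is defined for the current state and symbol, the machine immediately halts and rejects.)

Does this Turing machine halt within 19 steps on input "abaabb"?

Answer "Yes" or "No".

Execution trace:
Initial: [q0]abaabb
Step 1: δ(q0, a) = (qR, c, L) → [qR]□cbaabb

The machine reaches the reject state qR and halts.
The machine halted after 1 step (within the 19-step bound).

Answer: Yes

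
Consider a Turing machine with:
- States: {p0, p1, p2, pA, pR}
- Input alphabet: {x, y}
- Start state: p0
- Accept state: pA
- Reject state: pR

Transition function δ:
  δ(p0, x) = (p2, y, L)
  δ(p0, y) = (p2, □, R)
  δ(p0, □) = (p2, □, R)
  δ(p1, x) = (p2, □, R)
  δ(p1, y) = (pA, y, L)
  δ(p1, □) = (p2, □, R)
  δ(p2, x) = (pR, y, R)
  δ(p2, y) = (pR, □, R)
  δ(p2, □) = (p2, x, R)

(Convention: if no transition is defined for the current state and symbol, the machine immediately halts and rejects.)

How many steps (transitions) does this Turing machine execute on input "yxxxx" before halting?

Execution trace:
Initial: [p0]yxxxx
Step 1: δ(p0, y) = (p2, □, R) → □[p2]xxxx
Step 2: δ(p2, x) = (pR, y, R) → □y[pR]xxx

The machine reaches the reject state pR and halts.

The machine executed 2 steps before halting.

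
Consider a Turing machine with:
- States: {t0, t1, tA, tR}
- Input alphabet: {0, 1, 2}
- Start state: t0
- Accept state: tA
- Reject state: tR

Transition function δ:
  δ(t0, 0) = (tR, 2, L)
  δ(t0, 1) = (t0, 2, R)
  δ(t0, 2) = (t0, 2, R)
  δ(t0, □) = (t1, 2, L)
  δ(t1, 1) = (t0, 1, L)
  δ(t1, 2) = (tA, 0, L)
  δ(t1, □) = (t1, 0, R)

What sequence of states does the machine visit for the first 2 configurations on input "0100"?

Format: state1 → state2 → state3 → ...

Execution trace:
Initial: [t0]0100
Step 1: δ(t0, 0) = (tR, 2, L) → [tR]□2100

The machine reaches the reject state tR and halts.

State sequence: t0 → tR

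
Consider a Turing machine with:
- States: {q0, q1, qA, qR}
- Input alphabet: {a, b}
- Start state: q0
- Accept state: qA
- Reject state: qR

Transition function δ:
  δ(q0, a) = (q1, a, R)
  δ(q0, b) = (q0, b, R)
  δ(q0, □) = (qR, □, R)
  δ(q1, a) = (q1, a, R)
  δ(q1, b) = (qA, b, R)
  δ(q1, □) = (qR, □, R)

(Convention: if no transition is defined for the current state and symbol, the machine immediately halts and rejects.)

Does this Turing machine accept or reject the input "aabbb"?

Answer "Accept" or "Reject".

Execution trace:
Initial: [q0]aabbb
Step 1: δ(q0, a) = (q1, a, R) → a[q1]abbb
Step 2: δ(q1, a) = (q1, a, R) → aa[q1]bbb
Step 3: δ(q1, b) = (qA, b, R) → aab[qA]bb

The machine reaches the accept state qA and halts.

Answer: Accept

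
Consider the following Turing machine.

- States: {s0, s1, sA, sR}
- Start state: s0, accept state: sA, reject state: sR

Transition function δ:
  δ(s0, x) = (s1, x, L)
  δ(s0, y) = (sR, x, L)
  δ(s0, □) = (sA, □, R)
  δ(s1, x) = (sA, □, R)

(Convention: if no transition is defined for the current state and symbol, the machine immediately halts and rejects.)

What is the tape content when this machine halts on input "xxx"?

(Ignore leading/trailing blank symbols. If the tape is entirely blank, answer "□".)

Execution trace:
Initial: [s0]xxx
Step 1: δ(s0, x) = (s1, x, L) → [s1]□xxx

No transition is defined for δ(s1, □). By convention the machine halts and rejects.

Final tape (ignoring leading/trailing blanks): xxx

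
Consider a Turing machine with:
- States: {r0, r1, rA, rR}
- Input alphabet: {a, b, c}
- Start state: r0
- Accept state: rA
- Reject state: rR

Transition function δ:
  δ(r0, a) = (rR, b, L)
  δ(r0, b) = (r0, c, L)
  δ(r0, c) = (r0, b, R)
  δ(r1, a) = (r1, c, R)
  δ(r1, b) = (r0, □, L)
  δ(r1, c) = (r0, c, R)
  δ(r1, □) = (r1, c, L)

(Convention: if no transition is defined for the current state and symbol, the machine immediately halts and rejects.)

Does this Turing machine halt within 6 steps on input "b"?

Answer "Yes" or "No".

Execution trace:
Initial: [r0]b
Step 1: δ(r0, b) = (r0, c, L) → [r0]□c

No transition is defined for δ(r0, □). By convention the machine halts and rejects.
The machine halted after 1 step (within the 6-step bound).

Answer: Yes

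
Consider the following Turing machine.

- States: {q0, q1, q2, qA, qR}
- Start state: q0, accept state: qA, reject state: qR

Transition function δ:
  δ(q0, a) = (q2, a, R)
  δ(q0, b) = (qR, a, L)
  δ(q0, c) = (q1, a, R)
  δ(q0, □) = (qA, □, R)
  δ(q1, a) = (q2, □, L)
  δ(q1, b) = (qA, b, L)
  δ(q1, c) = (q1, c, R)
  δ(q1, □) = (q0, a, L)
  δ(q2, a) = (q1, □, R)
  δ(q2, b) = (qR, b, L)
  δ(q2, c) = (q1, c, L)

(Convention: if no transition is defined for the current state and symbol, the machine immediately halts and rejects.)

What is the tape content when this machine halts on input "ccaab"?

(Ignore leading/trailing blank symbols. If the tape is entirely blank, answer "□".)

Execution trace:
Initial: [q0]ccaab
Step 1: δ(q0, c) = (q1, a, R) → a[q1]caab
Step 2: δ(q1, c) = (q1, c, R) → ac[q1]aab
Step 3: δ(q1, a) = (q2, □, L) → a[q2]c□ab
Step 4: δ(q2, c) = (q1, c, L) → [q1]ac□ab
Step 5: δ(q1, a) = (q2, □, L) → [q2]□□c□ab

No transition is defined for δ(q2, □). By convention the machine halts and rejects.

Final tape (ignoring leading/trailing blanks): c□ab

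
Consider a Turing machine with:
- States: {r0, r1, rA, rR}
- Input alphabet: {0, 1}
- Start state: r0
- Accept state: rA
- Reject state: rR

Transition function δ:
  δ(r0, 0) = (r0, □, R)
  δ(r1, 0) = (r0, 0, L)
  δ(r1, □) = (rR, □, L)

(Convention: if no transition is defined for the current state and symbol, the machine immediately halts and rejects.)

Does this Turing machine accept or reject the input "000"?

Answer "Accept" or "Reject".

Execution trace:
Initial: [r0]000
Step 1: δ(r0, 0) = (r0, □, R) → □[r0]00
Step 2: δ(r0, 0) = (r0, □, R) → □□[r0]0
Step 3: δ(r0, 0) = (r0, □, R) → □□□[r0]□

No transition is defined for δ(r0, □). By convention the machine halts and rejects.

Answer: Reject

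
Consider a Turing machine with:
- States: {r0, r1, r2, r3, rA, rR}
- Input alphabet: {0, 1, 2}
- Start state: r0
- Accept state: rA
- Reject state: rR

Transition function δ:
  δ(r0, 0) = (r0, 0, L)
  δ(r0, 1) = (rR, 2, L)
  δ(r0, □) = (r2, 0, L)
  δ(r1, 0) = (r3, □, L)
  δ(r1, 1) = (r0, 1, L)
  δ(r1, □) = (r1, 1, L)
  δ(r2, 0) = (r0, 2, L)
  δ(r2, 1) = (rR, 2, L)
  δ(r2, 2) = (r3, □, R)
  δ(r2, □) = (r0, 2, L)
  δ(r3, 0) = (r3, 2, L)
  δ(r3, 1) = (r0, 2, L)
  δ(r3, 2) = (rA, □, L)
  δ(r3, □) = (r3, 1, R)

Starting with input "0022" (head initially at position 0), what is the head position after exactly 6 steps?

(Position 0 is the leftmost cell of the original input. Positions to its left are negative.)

Execution trace (head position shown):
Step 0: [r0]0022  (head at position 0)
Step 1: move left → [r0]□0022  (head at position -1)
Step 2: move left → [r2]□00022  (head at position -2)
Step 3: move left → [r0]□200022  (head at position -3)
Step 4: move left → [r2]□0200022  (head at position -4)
Step 5: move left → [r0]□20200022  (head at position -5)
Step 6: move left → [r2]□020200022  (head at position -6)

After 6 steps, the head is at position -6.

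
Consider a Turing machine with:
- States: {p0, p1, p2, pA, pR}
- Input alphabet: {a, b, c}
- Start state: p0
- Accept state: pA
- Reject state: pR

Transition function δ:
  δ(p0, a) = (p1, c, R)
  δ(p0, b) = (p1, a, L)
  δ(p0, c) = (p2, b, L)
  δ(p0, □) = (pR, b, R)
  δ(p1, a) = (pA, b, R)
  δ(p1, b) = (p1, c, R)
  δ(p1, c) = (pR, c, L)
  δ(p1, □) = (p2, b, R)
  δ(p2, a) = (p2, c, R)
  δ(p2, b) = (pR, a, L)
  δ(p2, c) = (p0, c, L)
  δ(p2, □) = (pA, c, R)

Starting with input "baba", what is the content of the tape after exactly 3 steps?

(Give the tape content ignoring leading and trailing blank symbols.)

Execution trace:
Initial: [p0]baba
Step 1: δ(p0, b) = (p1, a, L) → [p1]□aaba
Step 2: δ(p1, □) = (p2, b, R) → b[p2]aaba
Step 3: δ(p2, a) = (p2, c, R) → bc[p2]aba

After 3 steps, the tape (ignoring leading/trailing blanks) is: bcaba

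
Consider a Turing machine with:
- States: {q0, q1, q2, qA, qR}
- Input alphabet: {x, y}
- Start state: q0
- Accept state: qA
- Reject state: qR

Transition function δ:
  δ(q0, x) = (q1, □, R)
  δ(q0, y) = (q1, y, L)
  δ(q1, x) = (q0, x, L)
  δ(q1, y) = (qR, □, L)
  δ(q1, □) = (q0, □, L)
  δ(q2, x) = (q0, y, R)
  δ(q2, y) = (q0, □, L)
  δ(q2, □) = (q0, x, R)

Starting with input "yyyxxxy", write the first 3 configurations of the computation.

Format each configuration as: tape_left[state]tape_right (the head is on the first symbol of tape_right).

Transitions applied:
Step 1: δ(q0, y) = (q1, y, L)
Step 2: δ(q1, □) = (q0, □, L)

The first 3 configurations are:
[q0]yyyxxxy ⊢ [q1]□yyyxxxy ⊢ [q0]□□yyyxxxy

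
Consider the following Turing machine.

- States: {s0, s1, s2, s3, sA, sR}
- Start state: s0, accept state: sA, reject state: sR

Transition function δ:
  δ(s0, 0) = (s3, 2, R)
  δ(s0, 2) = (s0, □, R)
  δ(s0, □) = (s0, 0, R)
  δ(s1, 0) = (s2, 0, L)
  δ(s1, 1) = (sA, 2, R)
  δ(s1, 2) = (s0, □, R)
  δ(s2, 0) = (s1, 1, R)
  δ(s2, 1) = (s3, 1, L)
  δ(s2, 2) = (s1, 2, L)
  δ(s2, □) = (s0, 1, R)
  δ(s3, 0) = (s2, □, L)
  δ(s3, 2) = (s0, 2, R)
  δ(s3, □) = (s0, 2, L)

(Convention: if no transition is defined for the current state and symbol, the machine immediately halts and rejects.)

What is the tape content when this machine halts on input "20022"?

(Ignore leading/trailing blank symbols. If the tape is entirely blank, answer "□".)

Execution trace:
Initial: [s0]20022
Step 1: δ(s0, 2) = (s0, □, R) → □[s0]0022
Step 2: δ(s0, 0) = (s3, 2, R) → □2[s3]022
Step 3: δ(s3, 0) = (s2, □, L) → □[s2]2□22
Step 4: δ(s2, 2) = (s1, 2, L) → [s1]□2□22

No transition is defined for δ(s1, □). By convention the machine halts and rejects.

Final tape (ignoring leading/trailing blanks): 2□22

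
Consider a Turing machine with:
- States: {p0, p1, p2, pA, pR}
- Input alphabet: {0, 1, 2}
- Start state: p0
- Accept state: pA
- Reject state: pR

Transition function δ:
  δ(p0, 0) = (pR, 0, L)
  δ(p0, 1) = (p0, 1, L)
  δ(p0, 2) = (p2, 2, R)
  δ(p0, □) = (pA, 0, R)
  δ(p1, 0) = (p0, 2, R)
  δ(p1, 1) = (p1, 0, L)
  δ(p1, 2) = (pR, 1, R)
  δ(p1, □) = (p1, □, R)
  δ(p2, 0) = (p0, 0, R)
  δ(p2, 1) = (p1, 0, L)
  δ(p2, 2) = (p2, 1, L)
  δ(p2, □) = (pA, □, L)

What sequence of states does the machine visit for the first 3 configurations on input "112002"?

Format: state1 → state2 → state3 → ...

Execution trace:
Initial: [p0]112002
Step 1: δ(p0, 1) = (p0, 1, L) → [p0]□112002
Step 2: δ(p0, □) = (pA, 0, R) → 0[pA]112002

The machine reaches the accept state pA and halts.

State sequence: p0 → p0 → pA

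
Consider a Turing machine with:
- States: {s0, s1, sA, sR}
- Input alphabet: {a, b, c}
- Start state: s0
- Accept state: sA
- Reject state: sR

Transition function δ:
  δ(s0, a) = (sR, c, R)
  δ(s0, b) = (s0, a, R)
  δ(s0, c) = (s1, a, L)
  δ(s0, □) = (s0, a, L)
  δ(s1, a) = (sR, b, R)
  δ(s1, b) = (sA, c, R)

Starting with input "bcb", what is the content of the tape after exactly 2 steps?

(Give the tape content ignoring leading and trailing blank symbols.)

Execution trace:
Initial: [s0]bcb
Step 1: δ(s0, b) = (s0, a, R) → a[s0]cb
Step 2: δ(s0, c) = (s1, a, L) → [s1]aab

After 2 steps, the tape (ignoring leading/trailing blanks) is: aab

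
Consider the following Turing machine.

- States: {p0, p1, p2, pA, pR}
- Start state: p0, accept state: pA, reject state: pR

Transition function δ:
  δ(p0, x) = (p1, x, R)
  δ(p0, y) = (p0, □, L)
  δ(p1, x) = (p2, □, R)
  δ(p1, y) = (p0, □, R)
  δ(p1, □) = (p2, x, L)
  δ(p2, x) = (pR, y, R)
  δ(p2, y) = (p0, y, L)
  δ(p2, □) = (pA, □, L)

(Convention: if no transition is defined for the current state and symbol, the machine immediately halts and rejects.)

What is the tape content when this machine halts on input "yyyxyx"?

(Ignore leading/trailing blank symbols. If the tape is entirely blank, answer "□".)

Execution trace:
Initial: [p0]yyyxyx
Step 1: δ(p0, y) = (p0, □, L) → [p0]□□yyxyx

No transition is defined for δ(p0, □). By convention the machine halts and rejects.

Final tape (ignoring leading/trailing blanks): yyxyx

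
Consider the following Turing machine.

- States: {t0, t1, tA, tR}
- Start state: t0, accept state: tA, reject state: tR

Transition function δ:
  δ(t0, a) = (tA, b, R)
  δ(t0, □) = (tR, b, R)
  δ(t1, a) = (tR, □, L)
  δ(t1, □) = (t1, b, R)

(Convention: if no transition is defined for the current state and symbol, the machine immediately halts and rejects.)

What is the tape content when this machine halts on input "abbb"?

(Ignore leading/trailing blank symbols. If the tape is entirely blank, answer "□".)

Execution trace:
Initial: [t0]abbb
Step 1: δ(t0, a) = (tA, b, R) → b[tA]bbb

The machine reaches the accept state tA and halts.

Final tape (ignoring leading/trailing blanks): bbbb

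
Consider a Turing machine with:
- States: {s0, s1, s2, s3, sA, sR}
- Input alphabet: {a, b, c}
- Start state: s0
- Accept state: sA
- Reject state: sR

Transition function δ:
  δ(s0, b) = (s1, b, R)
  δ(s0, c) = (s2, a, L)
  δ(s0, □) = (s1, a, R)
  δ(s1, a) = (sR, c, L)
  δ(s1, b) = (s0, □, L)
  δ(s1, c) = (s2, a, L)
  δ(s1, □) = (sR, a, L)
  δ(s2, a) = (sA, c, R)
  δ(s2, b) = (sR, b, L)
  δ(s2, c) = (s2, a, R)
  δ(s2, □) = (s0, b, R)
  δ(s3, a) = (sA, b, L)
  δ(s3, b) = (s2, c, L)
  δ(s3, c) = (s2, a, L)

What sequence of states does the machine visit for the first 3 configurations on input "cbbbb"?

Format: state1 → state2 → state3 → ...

Execution trace:
Initial: [s0]cbbbb
Step 1: δ(s0, c) = (s2, a, L) → [s2]□abbbb
Step 2: δ(s2, □) = (s0, b, R) → b[s0]abbbb

No transition is defined for δ(s0, a). By convention the machine halts and rejects.

State sequence: s0 → s2 → s0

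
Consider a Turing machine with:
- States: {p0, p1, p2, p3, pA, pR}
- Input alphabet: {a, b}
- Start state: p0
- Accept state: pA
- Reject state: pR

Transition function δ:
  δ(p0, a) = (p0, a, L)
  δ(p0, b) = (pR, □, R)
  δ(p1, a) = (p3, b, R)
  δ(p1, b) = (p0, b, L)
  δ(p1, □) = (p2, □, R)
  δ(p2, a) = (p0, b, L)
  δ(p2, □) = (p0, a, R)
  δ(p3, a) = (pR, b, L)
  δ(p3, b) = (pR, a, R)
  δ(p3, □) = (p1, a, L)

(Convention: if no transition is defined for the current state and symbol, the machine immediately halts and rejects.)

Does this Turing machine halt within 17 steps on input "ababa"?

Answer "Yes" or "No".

Execution trace:
Initial: [p0]ababa
Step 1: δ(p0, a) = (p0, a, L) → [p0]□ababa

No transition is defined for δ(p0, □). By convention the machine halts and rejects.
The machine halted after 1 step (within the 17-step bound).

Answer: Yes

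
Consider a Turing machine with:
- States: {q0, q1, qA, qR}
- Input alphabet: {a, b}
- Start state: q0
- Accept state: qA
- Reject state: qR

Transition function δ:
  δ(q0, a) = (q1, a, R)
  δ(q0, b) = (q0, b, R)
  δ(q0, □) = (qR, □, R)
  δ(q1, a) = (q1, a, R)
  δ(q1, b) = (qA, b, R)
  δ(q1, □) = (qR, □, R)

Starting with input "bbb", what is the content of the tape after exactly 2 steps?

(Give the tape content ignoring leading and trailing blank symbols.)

Execution trace:
Initial: [q0]bbb
Step 1: δ(q0, b) = (q0, b, R) → b[q0]bb
Step 2: δ(q0, b) = (q0, b, R) → bb[q0]b

After 2 steps, the tape (ignoring leading/trailing blanks) is: bbb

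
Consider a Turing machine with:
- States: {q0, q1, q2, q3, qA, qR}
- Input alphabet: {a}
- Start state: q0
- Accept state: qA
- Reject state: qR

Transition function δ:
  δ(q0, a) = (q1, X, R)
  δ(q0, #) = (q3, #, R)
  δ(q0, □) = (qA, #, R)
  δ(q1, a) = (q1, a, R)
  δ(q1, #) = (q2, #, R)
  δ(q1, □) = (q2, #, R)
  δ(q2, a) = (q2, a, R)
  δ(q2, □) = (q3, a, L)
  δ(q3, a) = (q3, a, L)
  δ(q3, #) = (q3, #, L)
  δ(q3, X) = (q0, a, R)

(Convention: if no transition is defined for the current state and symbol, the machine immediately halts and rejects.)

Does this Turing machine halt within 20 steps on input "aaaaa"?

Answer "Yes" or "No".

Execution trace:
Initial: [q0]aaaaa
Step 1: δ(q0, a) = (q1, X, R) → X[q1]aaaa
Step 2: δ(q1, a) = (q1, a, R) → Xa[q1]aaa
Step 3: δ(q1, a) = (q1, a, R) → Xaa[q1]aa
Step 4: δ(q1, a) = (q1, a, R) → Xaaa[q1]a
Step 5: δ(q1, a) = (q1, a, R) → Xaaaa[q1]□
Step 6: δ(q1, □) = (q2, #, R) → Xaaaa#[q2]□
Step 7: δ(q2, □) = (q3, a, L) → Xaaaa[q3]#a
Step 8: δ(q3, #) = (q3, #, L) → Xaaa[q3]a#a
Step 9: δ(q3, a) = (q3, a, L) → Xaa[q3]aa#a
Step 10: δ(q3, a) = (q3, a, L) → Xa[q3]aaa#a
Step 11: δ(q3, a) = (q3, a, L) → X[q3]aaaa#a
Step 12: δ(q3, a) = (q3, a, L) → [q3]Xaaaa#a
Step 13: δ(q3, X) = (q0, a, R) → a[q0]aaaa#a
Step 14: δ(q0, a) = (q1, X, R) → aX[q1]aaa#a
Step 15: δ(q1, a) = (q1, a, R) → aXa[q1]aa#a
Step 16: δ(q1, a) = (q1, a, R) → aXaa[q1]a#a
Step 17: δ(q1, a) = (q1, a, R) → aXaaa[q1]#a
Step 18: δ(q1, #) = (q2, #, R) → aXaaa#[q2]a
Step 19: δ(q2, a) = (q2, a, R) → aXaaa#a[q2]□
Step 20: δ(q2, □) = (q3, a, L) → aXaaa#[q3]aa

The machine has not reached a halting state after 20 steps.
The machine did not halt within the 20-step bound.

Answer: No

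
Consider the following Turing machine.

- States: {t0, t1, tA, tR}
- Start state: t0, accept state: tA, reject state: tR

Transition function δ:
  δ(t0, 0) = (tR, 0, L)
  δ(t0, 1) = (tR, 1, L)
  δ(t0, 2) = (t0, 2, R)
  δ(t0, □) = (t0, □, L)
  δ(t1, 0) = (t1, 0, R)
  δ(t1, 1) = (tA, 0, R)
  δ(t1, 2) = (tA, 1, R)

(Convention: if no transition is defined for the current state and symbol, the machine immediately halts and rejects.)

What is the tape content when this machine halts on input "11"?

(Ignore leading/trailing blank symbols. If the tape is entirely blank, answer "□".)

Execution trace:
Initial: [t0]11
Step 1: δ(t0, 1) = (tR, 1, L) → [tR]□11

The machine reaches the reject state tR and halts.

Final tape (ignoring leading/trailing blanks): 11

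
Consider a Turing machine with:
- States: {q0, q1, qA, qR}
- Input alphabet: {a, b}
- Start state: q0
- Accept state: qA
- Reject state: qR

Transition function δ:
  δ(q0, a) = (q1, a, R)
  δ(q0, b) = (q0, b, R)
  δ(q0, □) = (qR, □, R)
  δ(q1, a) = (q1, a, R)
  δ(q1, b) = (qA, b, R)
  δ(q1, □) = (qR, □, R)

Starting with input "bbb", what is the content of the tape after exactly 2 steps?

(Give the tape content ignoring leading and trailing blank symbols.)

Execution trace:
Initial: [q0]bbb
Step 1: δ(q0, b) = (q0, b, R) → b[q0]bb
Step 2: δ(q0, b) = (q0, b, R) → bb[q0]b

After 2 steps, the tape (ignoring leading/trailing blanks) is: bbb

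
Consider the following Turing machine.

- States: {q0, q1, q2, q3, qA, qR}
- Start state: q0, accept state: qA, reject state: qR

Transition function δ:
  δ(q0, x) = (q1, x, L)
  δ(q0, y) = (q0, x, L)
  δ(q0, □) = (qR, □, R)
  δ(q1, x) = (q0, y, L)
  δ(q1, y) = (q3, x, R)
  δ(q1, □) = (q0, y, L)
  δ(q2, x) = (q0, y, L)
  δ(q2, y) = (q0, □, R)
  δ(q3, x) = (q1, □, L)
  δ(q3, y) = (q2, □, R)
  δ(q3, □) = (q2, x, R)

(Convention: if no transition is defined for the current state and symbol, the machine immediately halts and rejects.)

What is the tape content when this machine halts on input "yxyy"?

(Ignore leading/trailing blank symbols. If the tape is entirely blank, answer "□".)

Execution trace:
Initial: [q0]yxyy
Step 1: δ(q0, y) = (q0, x, L) → [q0]□xxyy
Step 2: δ(q0, □) = (qR, □, R) → □[qR]xxyy

The machine reaches the reject state qR and halts.

Final tape (ignoring leading/trailing blanks): xxyy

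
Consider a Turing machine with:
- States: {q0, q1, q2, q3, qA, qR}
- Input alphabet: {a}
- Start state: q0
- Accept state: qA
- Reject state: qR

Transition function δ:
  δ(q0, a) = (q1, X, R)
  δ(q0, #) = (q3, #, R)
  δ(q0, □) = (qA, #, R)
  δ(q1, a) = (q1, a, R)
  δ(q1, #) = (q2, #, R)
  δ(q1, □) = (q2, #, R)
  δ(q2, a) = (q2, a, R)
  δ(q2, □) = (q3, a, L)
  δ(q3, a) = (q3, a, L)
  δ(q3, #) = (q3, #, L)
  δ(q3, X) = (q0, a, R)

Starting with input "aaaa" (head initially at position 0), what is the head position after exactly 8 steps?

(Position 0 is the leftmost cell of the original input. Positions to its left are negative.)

Execution trace (head position shown):
Step 0: [q0]aaaa  (head at position 0)
Step 1: move right → X[q1]aaa  (head at position 1)
Step 2: move right → Xa[q1]aa  (head at position 2)
Step 3: move right → Xaa[q1]a  (head at position 3)
Step 4: move right → Xaaa[q1]□  (head at position 4)
Step 5: move right → Xaaa#[q2]□  (head at position 5)
Step 6: move left → Xaaa[q3]#a  (head at position 4)
Step 7: move left → Xaa[q3]a#a  (head at position 3)
Step 8: move left → Xa[q3]aa#a  (head at position 2)

After 8 steps, the head is at position 2.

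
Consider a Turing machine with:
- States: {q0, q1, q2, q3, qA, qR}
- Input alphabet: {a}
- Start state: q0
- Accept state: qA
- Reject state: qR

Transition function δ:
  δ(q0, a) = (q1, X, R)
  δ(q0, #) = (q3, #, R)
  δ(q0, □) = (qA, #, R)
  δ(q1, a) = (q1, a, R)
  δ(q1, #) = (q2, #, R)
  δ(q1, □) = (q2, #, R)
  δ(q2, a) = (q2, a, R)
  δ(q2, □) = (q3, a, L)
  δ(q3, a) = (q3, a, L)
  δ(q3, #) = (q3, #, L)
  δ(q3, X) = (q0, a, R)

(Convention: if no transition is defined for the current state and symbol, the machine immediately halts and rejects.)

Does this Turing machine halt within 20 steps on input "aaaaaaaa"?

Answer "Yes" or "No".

Execution trace:
Initial: [q0]aaaaaaaa
Step 1: δ(q0, a) = (q1, X, R) → X[q1]aaaaaaa
Step 2: δ(q1, a) = (q1, a, R) → Xa[q1]aaaaaa
Step 3: δ(q1, a) = (q1, a, R) → Xaa[q1]aaaaa
Step 4: δ(q1, a) = (q1, a, R) → Xaaa[q1]aaaa
Step 5: δ(q1, a) = (q1, a, R) → Xaaaa[q1]aaa
Step 6: δ(q1, a) = (q1, a, R) → Xaaaaa[q1]aa
Step 7: δ(q1, a) = (q1, a, R) → Xaaaaaa[q1]a
Step 8: δ(q1, a) = (q1, a, R) → Xaaaaaaa[q1]□
Step 9: δ(q1, □) = (q2, #, R) → Xaaaaaaa#[q2]□
Step 10: δ(q2, □) = (q3, a, L) → Xaaaaaaa[q3]#a
Step 11: δ(q3, #) = (q3, #, L) → Xaaaaaa[q3]a#a
Step 12: δ(q3, a) = (q3, a, L) → Xaaaaa[q3]aa#a
Step 13: δ(q3, a) = (q3, a, L) → Xaaaa[q3]aaa#a
Step 14: δ(q3, a) = (q3, a, L) → Xaaa[q3]aaaa#a
Step 15: δ(q3, a) = (q3, a, L) → Xaa[q3]aaaaa#a
Step 16: δ(q3, a) = (q3, a, L) → Xa[q3]aaaaaa#a
Step 17: δ(q3, a) = (q3, a, L) → X[q3]aaaaaaa#a
Step 18: δ(q3, a) = (q3, a, L) → [q3]Xaaaaaaa#a
Step 19: δ(q3, X) = (q0, a, R) → a[q0]aaaaaaa#a
Step 20: δ(q0, a) = (q1, X, R) → aX[q1]aaaaaa#a

The machine has not reached a halting state after 20 steps.
The machine did not halt within the 20-step bound.

Answer: No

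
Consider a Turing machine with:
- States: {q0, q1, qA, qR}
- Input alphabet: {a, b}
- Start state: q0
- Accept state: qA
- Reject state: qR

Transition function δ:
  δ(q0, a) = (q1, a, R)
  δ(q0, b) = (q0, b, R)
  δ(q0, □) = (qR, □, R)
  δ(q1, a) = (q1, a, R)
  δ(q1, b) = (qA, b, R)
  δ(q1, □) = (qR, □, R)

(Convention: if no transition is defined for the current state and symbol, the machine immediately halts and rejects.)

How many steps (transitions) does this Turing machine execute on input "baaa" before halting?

Execution trace:
Initial: [q0]baaa
Step 1: δ(q0, b) = (q0, b, R) → b[q0]aaa
Step 2: δ(q0, a) = (q1, a, R) → ba[q1]aa
Step 3: δ(q1, a) = (q1, a, R) → baa[q1]a
Step 4: δ(q1, a) = (q1, a, R) → baaa[q1]□
Step 5: δ(q1, □) = (qR, □, R) → baaa□[qR]□

The machine reaches the reject state qR and halts.

The machine executed 5 steps before halting.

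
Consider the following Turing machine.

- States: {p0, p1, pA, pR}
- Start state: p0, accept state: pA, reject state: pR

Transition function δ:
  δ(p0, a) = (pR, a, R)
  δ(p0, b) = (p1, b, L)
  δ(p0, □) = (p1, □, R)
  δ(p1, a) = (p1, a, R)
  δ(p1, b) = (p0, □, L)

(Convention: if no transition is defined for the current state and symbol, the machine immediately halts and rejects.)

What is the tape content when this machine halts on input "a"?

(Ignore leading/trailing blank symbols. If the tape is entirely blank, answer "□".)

Execution trace:
Initial: [p0]a
Step 1: δ(p0, a) = (pR, a, R) → a[pR]□

The machine reaches the reject state pR and halts.

Final tape (ignoring leading/trailing blanks): a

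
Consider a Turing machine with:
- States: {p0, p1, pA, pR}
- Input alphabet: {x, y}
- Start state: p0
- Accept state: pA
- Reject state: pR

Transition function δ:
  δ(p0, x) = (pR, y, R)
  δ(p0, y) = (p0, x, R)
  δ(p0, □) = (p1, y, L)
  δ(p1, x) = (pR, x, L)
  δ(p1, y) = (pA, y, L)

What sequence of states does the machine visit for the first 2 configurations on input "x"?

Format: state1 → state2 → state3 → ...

Execution trace:
Initial: [p0]x
Step 1: δ(p0, x) = (pR, y, R) → y[pR]□

The machine reaches the reject state pR and halts.

State sequence: p0 → pR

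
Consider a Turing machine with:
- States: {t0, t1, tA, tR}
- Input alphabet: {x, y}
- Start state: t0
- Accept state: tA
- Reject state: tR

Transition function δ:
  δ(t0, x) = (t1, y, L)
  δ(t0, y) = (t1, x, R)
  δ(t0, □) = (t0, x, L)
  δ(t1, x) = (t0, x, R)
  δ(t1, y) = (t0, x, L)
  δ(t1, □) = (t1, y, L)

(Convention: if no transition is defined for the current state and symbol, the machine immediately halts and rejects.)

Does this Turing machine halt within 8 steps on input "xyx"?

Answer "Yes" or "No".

Execution trace:
Initial: [t0]xyx
Step 1: δ(t0, x) = (t1, y, L) → [t1]□yyx
Step 2: δ(t1, □) = (t1, y, L) → [t1]□yyyx
Step 3: δ(t1, □) = (t1, y, L) → [t1]□yyyyx
Step 4: δ(t1, □) = (t1, y, L) → [t1]□yyyyyx
Step 5: δ(t1, □) = (t1, y, L) → [t1]□yyyyyyx
Step 6: δ(t1, □) = (t1, y, L) → [t1]□yyyyyyyx
Step 7: δ(t1, □) = (t1, y, L) → [t1]□yyyyyyyyx
Step 8: δ(t1, □) = (t1, y, L) → [t1]□yyyyyyyyyx

The machine has not reached a halting state after 8 steps.
The machine did not halt within the 8-step bound.

Answer: No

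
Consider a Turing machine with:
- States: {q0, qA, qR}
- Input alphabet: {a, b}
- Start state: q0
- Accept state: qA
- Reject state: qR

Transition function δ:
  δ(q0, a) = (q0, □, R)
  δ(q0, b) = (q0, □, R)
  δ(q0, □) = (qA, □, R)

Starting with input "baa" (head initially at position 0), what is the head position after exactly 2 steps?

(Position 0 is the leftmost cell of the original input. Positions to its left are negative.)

Execution trace (head position shown):
Step 0: [q0]baa  (head at position 0)
Step 1: move right → □[q0]aa  (head at position 1)
Step 2: move right → □□[q0]a  (head at position 2)

After 2 steps, the head is at position 2.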